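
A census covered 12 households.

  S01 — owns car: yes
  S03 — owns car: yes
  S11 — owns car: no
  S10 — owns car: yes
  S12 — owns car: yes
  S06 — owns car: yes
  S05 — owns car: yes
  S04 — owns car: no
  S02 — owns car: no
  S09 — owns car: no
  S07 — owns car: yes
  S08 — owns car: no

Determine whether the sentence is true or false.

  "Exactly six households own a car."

Truth condition: |A ∩ B| = 6.
A (the restrictor) = {S01, S03, S11, S10, S12, S06, S05, S04, S02, S09, S07, S08}, |A| = 12.
A ∩ B = {S01, S03, S10, S12, S06, S05, S07}, so |A ∩ B| = 7.
|A ∩ B| = 7, so the statement is false.

False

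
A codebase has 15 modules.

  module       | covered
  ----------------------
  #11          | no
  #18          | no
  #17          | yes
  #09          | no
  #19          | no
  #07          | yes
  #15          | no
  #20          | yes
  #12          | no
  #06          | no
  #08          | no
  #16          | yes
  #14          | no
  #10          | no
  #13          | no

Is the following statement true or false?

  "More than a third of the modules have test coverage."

The determiner here denotes the relation: |A ∩ B| / |A| > 1/3.
|A| = 15, |A ∩ B| = 4, |A ∖ B| = 11.
|A ∩ B|/|A| = 4/15, so the statement is false.

False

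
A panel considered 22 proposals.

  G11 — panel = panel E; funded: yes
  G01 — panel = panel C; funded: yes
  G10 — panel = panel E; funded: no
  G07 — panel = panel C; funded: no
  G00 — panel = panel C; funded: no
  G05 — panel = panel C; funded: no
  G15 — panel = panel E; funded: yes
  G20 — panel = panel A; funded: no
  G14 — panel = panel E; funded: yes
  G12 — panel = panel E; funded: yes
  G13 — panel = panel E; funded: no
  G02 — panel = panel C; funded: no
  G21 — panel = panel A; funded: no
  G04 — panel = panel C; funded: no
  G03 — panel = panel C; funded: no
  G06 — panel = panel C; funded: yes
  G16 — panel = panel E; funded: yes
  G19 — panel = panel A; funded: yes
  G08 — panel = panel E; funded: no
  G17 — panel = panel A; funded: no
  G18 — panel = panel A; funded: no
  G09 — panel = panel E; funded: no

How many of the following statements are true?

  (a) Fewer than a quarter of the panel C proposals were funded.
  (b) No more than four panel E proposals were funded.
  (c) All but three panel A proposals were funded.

(a) panel C: |A| = 8, |A ∩ B| = 2; needs |A ∩ B| / |A| < 1/4 — false.
(b) panel E: |A| = 9, |A ∩ B| = 5; needs |A ∩ B| ≤ 4 — false.
(c) panel A: |A| = 5, |A ∩ B| = 1; needs |A ∖ B| = 3 — false.

0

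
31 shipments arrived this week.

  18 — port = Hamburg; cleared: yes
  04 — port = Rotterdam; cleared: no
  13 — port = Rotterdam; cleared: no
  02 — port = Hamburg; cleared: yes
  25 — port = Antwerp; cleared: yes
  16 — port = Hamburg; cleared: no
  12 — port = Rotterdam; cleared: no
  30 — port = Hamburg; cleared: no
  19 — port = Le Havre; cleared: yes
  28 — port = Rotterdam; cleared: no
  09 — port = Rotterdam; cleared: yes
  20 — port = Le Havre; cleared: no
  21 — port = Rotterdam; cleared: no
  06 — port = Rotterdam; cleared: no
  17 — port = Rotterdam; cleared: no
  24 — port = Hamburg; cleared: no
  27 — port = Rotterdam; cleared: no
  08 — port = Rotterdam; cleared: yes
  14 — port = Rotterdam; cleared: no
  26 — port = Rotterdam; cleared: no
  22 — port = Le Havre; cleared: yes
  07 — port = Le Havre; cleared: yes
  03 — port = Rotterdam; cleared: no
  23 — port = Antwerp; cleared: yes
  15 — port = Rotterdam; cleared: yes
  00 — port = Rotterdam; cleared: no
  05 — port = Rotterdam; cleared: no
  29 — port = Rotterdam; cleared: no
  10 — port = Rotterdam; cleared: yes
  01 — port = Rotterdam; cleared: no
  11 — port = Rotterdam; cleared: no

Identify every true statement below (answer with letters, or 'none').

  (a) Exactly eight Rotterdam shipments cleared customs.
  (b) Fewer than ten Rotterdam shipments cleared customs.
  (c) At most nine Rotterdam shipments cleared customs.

|A| = 20, |A ∩ B| = 4, |A ∖ B| = 16.
(a) |A ∩ B| = 8: fails.
(b) |A ∩ B| < 10: holds.
(c) |A ∩ B| ≤ 9: holds.

(b), (c)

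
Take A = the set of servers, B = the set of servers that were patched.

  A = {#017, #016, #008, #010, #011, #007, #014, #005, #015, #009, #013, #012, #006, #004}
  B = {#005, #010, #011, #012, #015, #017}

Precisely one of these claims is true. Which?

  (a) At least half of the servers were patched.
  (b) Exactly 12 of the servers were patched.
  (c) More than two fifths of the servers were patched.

|A| = 14, |A ∩ B| = 6, |A ∖ B| = 8.
(a) requires |A ∩ B| ≥ |A ∖ B|: false.
(b) requires |A ∩ B| = 12: false.
(c) requires |A ∩ B| / |A| > 2/5: true.

(c)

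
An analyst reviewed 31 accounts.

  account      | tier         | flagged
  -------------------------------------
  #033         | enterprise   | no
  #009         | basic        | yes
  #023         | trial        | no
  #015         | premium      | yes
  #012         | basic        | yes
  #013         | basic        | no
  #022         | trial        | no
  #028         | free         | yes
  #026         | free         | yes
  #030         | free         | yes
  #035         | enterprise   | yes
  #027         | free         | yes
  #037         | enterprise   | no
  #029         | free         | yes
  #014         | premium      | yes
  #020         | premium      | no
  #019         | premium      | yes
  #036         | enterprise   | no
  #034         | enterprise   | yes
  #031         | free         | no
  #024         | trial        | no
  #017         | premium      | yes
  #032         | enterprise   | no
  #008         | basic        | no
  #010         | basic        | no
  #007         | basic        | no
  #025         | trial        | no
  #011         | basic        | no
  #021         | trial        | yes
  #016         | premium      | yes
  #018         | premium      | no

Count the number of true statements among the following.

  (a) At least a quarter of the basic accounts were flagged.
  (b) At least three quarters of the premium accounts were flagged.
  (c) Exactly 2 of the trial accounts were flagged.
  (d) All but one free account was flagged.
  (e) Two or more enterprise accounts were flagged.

(a) basic: |A| = 7, |A ∩ B| = 2; needs |A ∩ B| / |A| ≥ 1/4 — true.
(b) premium: |A| = 7, |A ∩ B| = 5; needs |A ∩ B| / |A| ≥ 3/4 — false.
(c) trial: |A| = 5, |A ∩ B| = 1; needs |A ∩ B| = 2 — false.
(d) free: |A| = 6, |A ∩ B| = 5; needs |A ∖ B| = 1 — true.
(e) enterprise: |A| = 6, |A ∩ B| = 2; needs |A ∩ B| ≥ 2 — true.

3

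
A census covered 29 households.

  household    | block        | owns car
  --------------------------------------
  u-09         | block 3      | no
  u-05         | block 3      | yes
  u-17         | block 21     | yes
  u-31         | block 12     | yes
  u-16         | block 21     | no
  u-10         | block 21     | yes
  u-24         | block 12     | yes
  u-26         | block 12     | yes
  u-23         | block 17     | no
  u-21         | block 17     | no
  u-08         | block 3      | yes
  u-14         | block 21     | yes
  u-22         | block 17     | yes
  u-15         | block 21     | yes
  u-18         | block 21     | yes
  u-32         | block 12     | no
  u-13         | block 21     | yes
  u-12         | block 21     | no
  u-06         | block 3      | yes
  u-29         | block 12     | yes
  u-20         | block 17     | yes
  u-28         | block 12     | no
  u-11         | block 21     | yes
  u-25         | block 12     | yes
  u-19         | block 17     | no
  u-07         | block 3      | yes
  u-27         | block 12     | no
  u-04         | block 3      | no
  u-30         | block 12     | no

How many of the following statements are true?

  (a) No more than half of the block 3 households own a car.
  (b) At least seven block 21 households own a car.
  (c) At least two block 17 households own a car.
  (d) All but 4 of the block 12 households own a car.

(a) block 3: |A| = 6, |A ∩ B| = 4; needs |A ∩ B| ≤ |A ∖ B| — false.
(b) block 21: |A| = 9, |A ∩ B| = 7; needs |A ∩ B| ≥ 7 — true.
(c) block 17: |A| = 5, |A ∩ B| = 2; needs |A ∩ B| ≥ 2 — true.
(d) block 12: |A| = 9, |A ∩ B| = 5; needs |A ∖ B| = 4 — true.

3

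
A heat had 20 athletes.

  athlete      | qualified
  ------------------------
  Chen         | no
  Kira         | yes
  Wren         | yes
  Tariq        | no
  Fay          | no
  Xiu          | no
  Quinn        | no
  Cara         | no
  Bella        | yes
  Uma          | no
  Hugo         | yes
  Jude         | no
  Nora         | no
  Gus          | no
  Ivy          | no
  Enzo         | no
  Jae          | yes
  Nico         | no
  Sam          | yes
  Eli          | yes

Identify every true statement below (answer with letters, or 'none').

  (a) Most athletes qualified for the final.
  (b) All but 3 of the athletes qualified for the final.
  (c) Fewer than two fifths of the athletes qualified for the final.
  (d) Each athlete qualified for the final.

(c)

|A| = 20, |A ∩ B| = 7, |A ∖ B| = 13.
(a) |A ∩ B| > |A ∖ B|: fails.
(b) |A ∖ B| = 3: fails.
(c) |A ∩ B| / |A| < 2/5: holds.
(d) A ⊆ B, i.e. every element of A is in B (|A ∖ B| = 0): fails.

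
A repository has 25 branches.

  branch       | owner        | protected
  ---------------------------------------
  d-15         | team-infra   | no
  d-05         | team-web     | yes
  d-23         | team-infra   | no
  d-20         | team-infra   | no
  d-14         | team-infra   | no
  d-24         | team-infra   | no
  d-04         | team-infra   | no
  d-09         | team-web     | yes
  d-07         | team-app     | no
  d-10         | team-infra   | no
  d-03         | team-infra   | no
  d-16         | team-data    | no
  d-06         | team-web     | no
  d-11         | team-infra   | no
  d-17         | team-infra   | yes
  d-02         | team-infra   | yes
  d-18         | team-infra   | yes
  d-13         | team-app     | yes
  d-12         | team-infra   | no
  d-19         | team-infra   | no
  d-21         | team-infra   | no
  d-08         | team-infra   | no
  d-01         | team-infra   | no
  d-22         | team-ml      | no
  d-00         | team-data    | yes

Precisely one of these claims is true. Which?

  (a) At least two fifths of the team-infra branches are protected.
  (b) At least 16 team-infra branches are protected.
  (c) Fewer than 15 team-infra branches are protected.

|A| = 17, |A ∩ B| = 3, |A ∖ B| = 14.
(a) requires |A ∩ B| / |A| ≥ 2/5: false.
(b) requires |A ∩ B| ≥ 16: false.
(c) requires |A ∩ B| < 15: true.

(c)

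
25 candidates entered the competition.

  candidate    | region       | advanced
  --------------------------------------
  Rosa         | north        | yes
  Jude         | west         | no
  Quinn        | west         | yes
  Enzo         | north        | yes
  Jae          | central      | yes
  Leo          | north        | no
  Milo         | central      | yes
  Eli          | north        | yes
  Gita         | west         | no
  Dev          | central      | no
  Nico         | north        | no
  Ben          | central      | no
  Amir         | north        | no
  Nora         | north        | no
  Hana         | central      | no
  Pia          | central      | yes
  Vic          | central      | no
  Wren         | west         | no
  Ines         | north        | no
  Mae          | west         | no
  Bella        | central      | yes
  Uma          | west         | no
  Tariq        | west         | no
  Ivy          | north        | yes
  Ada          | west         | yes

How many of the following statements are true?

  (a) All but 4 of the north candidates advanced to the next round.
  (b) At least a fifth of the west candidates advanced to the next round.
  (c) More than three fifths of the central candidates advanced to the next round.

(a) north: |A| = 9, |A ∩ B| = 4; needs |A ∖ B| = 4 — false.
(b) west: |A| = 8, |A ∩ B| = 2; needs |A ∩ B| / |A| ≥ 1/5 — true.
(c) central: |A| = 8, |A ∩ B| = 4; needs |A ∩ B| / |A| > 3/5 — false.

1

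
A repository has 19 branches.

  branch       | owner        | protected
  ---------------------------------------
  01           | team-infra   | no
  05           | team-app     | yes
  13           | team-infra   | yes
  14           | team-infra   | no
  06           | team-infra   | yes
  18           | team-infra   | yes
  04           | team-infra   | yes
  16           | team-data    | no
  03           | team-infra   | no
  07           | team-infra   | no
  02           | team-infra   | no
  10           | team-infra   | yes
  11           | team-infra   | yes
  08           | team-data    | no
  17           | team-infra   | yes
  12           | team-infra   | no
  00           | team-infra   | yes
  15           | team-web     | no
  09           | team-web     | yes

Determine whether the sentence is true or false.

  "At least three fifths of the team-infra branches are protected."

False

'At least three fifths of the team-infra branches are protected' holds iff |A ∩ B| / |A| ≥ 3/5.
A (the restrictor) = {01, 13, 14, 06, 18, 04, 03, 07, 02, 10, 11, 17, 12, 00}, |A| = 14.
A ∩ B = {13, 06, 18, 04, 10, 11, 17, 00}, so |A ∩ B| = 8.
A ∖ B = {01, 14, 03, 07, 02, 12}, so |A ∖ B| = 6.
|A ∩ B|/|A| = 8/14, so the statement is false.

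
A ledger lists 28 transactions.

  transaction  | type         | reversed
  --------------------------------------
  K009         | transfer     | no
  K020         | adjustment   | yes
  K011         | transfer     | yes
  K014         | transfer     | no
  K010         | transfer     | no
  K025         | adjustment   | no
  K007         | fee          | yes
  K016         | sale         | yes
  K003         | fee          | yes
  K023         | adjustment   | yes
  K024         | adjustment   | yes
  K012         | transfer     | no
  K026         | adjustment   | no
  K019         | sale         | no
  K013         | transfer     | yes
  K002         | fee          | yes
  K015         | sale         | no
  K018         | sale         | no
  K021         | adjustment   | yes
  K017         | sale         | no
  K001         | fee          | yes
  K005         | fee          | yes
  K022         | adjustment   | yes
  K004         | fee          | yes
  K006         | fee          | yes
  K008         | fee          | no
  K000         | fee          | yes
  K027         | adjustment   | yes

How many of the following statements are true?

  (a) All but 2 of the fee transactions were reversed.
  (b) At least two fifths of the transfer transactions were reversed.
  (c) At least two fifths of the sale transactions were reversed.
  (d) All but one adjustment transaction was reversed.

0

(a) fee: |A| = 9, |A ∩ B| = 8; needs |A ∖ B| = 2 — false.
(b) transfer: |A| = 6, |A ∩ B| = 2; needs |A ∩ B| / |A| ≥ 2/5 — false.
(c) sale: |A| = 5, |A ∩ B| = 1; needs |A ∩ B| / |A| ≥ 2/5 — false.
(d) adjustment: |A| = 8, |A ∩ B| = 6; needs |A ∖ B| = 1 — false.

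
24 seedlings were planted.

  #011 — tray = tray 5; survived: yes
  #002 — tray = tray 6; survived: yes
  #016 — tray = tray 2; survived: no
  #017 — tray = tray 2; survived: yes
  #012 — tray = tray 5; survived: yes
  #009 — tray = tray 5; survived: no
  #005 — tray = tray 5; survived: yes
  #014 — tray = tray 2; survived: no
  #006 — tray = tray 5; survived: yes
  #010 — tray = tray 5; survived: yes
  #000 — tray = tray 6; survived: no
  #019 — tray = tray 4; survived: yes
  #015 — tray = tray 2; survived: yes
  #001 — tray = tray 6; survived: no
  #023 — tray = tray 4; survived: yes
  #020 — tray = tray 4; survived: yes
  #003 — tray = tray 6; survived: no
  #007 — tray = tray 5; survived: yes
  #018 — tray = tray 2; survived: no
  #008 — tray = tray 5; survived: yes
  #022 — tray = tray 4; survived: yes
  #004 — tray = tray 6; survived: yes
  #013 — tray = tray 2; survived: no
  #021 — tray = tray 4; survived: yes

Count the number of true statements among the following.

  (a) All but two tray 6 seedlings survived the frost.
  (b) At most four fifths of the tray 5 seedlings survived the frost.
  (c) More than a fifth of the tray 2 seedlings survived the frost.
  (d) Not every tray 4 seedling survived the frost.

1

(a) tray 6: |A| = 5, |A ∩ B| = 2; needs |A ∖ B| = 2 — false.
(b) tray 5: |A| = 8, |A ∩ B| = 7; needs |A ∩ B| / |A| ≤ 4/5 — false.
(c) tray 2: |A| = 6, |A ∩ B| = 2; needs |A ∩ B| / |A| > 1/5 — true.
(d) tray 4: |A| = 5, |A ∩ B| = 5; needs A ⊄ B (|A ∖ B| ≥ 1) — false.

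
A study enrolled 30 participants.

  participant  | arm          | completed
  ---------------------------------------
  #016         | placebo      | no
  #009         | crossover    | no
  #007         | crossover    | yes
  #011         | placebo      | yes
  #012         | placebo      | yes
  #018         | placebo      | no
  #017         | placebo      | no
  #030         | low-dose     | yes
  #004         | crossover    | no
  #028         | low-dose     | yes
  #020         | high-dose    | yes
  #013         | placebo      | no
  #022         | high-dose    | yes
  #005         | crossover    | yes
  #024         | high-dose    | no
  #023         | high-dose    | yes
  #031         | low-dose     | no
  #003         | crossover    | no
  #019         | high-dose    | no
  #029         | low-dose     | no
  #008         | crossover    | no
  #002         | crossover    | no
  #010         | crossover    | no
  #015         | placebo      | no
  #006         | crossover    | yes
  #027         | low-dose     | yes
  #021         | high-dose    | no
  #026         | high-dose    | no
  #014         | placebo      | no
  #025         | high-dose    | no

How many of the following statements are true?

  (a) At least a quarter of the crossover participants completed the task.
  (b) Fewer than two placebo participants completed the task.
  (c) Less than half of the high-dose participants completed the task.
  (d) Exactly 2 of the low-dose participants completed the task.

2

(a) crossover: |A| = 9, |A ∩ B| = 3; needs |A ∩ B| / |A| ≥ 1/4 — true.
(b) placebo: |A| = 8, |A ∩ B| = 2; needs |A ∩ B| < 2 — false.
(c) high-dose: |A| = 8, |A ∩ B| = 3; needs |A ∩ B| < |A ∖ B| — true.
(d) low-dose: |A| = 5, |A ∩ B| = 3; needs |A ∩ B| = 2 — false.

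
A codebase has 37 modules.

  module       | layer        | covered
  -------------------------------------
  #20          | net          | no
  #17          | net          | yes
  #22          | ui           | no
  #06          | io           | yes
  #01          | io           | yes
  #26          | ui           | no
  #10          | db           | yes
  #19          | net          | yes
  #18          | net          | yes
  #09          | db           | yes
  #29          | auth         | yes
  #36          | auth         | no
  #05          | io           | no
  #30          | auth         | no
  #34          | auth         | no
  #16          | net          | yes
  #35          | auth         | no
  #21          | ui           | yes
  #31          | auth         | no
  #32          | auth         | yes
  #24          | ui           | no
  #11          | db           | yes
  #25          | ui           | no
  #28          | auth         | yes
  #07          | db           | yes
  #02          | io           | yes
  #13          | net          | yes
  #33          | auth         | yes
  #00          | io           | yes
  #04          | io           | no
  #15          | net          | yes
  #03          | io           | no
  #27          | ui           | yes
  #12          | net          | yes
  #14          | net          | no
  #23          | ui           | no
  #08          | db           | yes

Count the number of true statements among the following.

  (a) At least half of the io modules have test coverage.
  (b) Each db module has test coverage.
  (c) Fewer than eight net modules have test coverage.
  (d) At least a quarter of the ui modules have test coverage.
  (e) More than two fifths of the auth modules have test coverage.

(a) io: |A| = 7, |A ∩ B| = 4; needs |A ∩ B| ≥ |A ∖ B| — true.
(b) db: |A| = 5, |A ∩ B| = 5; needs A ⊆ B, i.e. every element of A is in B (|A ∖ B| = 0) — true.
(c) net: |A| = 9, |A ∩ B| = 7; needs |A ∩ B| < 8 — true.
(d) ui: |A| = 7, |A ∩ B| = 2; needs |A ∩ B| / |A| ≥ 1/4 — true.
(e) auth: |A| = 9, |A ∩ B| = 4; needs |A ∩ B| / |A| > 2/5 — true.

5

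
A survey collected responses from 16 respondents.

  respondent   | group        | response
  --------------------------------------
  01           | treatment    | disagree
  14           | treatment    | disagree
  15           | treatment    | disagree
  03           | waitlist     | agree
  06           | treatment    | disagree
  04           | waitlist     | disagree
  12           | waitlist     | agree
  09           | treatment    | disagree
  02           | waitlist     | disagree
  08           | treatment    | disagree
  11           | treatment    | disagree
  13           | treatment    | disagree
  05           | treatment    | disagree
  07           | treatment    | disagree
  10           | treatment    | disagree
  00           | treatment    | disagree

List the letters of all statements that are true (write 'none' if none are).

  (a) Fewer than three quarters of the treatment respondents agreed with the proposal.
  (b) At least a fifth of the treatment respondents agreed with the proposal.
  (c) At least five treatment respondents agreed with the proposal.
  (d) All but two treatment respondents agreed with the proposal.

(a)

|A| = 12, |A ∩ B| = 0, |A ∖ B| = 12.
(a) |A ∩ B| / |A| < 3/4: holds.
(b) |A ∩ B| / |A| ≥ 1/5: fails.
(c) |A ∩ B| ≥ 5: fails.
(d) |A ∖ B| = 2: fails.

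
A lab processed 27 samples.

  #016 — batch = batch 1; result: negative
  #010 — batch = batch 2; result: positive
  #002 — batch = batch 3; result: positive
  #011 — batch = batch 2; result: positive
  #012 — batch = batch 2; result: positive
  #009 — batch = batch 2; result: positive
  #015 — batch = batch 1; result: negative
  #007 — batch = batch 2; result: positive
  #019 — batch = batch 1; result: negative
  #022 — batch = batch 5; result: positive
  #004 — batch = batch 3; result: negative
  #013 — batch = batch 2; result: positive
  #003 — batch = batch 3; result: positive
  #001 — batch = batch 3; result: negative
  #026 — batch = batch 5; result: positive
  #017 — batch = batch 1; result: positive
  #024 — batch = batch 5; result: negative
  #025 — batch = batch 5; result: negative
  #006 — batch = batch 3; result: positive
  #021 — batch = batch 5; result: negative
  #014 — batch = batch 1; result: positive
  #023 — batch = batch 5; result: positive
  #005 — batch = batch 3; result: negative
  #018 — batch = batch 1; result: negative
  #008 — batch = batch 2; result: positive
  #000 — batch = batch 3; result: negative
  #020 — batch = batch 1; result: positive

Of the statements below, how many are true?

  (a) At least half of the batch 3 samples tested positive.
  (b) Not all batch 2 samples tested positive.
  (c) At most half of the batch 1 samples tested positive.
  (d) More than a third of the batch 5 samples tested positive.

(a) batch 3: |A| = 7, |A ∩ B| = 3; needs |A ∩ B| ≥ |A ∖ B| — false.
(b) batch 2: |A| = 7, |A ∩ B| = 7; needs A ⊄ B (|A ∖ B| ≥ 1) — false.
(c) batch 1: |A| = 7, |A ∩ B| = 3; needs |A ∩ B| ≤ |A ∖ B| — true.
(d) batch 5: |A| = 6, |A ∩ B| = 3; needs |A ∩ B| / |A| > 1/3 — true.

2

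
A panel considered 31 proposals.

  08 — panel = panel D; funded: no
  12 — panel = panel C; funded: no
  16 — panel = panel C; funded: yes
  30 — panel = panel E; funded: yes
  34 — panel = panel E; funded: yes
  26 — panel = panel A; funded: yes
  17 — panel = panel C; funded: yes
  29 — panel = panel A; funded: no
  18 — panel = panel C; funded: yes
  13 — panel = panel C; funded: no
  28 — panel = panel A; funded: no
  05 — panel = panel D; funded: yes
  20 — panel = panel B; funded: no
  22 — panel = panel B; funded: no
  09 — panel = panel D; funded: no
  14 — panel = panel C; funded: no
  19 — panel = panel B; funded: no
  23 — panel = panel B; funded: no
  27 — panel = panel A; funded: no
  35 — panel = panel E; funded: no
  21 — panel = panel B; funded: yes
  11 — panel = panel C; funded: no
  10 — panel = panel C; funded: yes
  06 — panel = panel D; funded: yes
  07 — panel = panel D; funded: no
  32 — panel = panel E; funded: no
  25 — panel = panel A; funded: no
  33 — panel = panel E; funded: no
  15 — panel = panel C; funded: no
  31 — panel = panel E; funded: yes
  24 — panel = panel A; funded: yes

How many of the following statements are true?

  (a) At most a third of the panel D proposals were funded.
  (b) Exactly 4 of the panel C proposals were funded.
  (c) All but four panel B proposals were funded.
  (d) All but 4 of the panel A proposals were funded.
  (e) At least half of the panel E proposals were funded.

(a) panel D: |A| = 5, |A ∩ B| = 2; needs |A ∩ B| / |A| ≤ 1/3 — false.
(b) panel C: |A| = 9, |A ∩ B| = 4; needs |A ∩ B| = 4 — true.
(c) panel B: |A| = 5, |A ∩ B| = 1; needs |A ∖ B| = 4 — true.
(d) panel A: |A| = 6, |A ∩ B| = 2; needs |A ∖ B| = 4 — true.
(e) panel E: |A| = 6, |A ∩ B| = 3; needs |A ∩ B| ≥ |A ∖ B| — true.

4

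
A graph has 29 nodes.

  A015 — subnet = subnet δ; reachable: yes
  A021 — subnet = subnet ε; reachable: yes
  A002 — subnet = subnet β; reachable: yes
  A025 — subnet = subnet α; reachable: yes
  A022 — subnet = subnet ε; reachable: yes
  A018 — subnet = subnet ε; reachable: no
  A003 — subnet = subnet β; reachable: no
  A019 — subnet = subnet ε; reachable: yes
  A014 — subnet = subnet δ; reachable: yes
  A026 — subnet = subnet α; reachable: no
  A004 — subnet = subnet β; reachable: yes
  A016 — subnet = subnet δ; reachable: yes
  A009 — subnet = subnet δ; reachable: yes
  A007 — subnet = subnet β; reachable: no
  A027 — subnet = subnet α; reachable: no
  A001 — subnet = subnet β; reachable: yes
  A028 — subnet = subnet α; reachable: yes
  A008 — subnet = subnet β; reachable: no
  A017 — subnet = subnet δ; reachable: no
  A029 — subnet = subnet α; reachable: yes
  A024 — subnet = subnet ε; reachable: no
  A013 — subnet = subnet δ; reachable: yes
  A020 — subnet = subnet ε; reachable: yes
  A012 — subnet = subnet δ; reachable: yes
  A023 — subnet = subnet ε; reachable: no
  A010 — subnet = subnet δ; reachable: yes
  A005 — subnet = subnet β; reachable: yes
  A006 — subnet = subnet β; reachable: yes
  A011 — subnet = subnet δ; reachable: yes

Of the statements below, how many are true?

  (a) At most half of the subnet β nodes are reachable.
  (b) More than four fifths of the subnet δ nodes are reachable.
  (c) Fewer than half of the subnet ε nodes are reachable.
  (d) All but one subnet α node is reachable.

(a) subnet β: |A| = 8, |A ∩ B| = 5; needs |A ∩ B| ≤ |A ∖ B| — false.
(b) subnet δ: |A| = 9, |A ∩ B| = 8; needs |A ∩ B| / |A| > 4/5 — true.
(c) subnet ε: |A| = 7, |A ∩ B| = 4; needs |A ∩ B| < |A ∖ B| — false.
(d) subnet α: |A| = 5, |A ∩ B| = 3; needs |A ∖ B| = 1 — false.

1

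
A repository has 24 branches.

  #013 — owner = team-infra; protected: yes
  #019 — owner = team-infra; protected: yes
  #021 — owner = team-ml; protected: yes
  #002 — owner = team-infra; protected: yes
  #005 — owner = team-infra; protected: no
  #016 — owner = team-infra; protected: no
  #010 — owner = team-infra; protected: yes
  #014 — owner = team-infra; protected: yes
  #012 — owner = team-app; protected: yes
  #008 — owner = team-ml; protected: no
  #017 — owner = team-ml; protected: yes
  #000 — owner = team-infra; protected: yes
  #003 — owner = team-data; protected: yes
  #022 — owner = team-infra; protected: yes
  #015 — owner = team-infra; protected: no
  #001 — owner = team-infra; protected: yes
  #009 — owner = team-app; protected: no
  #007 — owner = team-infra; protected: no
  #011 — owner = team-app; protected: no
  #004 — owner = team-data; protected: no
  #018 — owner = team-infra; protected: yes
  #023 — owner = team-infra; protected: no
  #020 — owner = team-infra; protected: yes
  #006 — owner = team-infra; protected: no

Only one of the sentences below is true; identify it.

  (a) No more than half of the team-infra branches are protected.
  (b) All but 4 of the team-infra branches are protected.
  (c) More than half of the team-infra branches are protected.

|A| = 16, |A ∩ B| = 10, |A ∖ B| = 6.
(a) requires |A ∩ B| ≤ |A ∖ B|: false.
(b) requires |A ∖ B| = 4: false.
(c) requires |A ∩ B| > |A ∖ B|: true.

(c)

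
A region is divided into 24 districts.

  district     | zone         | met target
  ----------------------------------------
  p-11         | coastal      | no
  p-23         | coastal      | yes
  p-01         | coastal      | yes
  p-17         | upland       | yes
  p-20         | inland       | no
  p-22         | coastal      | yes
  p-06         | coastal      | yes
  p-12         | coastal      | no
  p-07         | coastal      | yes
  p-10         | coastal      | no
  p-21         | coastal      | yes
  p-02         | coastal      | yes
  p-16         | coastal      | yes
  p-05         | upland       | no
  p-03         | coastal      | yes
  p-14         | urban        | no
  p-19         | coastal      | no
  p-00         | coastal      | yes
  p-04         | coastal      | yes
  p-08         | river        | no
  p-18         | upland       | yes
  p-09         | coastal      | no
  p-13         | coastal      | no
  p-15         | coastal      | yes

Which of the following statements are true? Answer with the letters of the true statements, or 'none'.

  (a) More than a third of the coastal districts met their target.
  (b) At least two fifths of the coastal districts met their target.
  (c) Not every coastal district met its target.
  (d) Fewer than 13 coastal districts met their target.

(a), (b), (c), (d)

|A| = 18, |A ∩ B| = 12, |A ∖ B| = 6.
(a) |A ∩ B| / |A| > 1/3: holds.
(b) |A ∩ B| / |A| ≥ 2/5: holds.
(c) A ⊄ B (|A ∖ B| ≥ 1): holds.
(d) |A ∩ B| < 13: holds.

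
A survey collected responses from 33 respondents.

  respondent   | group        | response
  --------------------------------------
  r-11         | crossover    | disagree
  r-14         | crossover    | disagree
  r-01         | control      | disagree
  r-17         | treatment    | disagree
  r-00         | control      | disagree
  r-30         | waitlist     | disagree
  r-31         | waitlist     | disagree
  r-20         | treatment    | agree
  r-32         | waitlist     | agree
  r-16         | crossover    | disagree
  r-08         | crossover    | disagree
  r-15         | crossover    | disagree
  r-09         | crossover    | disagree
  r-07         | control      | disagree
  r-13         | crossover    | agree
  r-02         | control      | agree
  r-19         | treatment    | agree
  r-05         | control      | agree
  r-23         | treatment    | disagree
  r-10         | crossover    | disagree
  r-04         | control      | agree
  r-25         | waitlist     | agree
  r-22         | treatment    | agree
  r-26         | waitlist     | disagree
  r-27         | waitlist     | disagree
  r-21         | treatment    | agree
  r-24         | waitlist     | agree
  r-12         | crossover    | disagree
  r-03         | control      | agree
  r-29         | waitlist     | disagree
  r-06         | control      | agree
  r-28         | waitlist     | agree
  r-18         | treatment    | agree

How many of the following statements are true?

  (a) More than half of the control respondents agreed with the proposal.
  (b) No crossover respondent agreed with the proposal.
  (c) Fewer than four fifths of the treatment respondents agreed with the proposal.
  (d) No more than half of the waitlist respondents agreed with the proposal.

3

(a) control: |A| = 8, |A ∩ B| = 5; needs |A ∩ B| > |A ∖ B| — true.
(b) crossover: |A| = 9, |A ∩ B| = 1; needs A ∩ B = ∅ (|A ∩ B| = 0) — false.
(c) treatment: |A| = 7, |A ∩ B| = 5; needs |A ∩ B| / |A| < 4/5 — true.
(d) waitlist: |A| = 9, |A ∩ B| = 4; needs |A ∩ B| ≤ |A ∖ B| — true.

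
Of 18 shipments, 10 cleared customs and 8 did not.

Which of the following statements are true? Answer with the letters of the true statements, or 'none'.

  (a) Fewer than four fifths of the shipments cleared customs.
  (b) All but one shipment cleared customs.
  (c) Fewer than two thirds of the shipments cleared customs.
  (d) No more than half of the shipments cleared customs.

|A| = 18, |A ∩ B| = 10, |A ∖ B| = 8.
(a) |A ∩ B| / |A| < 4/5: holds.
(b) |A ∖ B| = 1: fails.
(c) |A ∩ B| / |A| < 2/3: holds.
(d) |A ∩ B| ≤ |A ∖ B|: fails.

(a), (c)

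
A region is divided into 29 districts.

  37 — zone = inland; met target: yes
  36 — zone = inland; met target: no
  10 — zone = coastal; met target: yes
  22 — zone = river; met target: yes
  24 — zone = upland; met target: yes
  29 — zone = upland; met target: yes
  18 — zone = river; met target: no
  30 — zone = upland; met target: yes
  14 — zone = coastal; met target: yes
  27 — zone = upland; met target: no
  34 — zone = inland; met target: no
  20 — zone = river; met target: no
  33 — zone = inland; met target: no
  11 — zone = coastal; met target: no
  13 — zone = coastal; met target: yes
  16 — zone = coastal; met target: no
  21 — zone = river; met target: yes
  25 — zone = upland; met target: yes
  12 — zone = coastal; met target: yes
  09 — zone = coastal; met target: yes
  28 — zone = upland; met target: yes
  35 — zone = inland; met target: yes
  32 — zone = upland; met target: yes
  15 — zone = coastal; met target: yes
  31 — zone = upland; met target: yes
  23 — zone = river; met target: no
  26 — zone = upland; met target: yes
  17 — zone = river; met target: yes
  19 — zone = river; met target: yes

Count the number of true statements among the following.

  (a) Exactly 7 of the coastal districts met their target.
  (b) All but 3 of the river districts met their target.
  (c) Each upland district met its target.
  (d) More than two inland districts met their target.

(a) coastal: |A| = 8, |A ∩ B| = 6; needs |A ∩ B| = 7 — false.
(b) river: |A| = 7, |A ∩ B| = 4; needs |A ∖ B| = 3 — true.
(c) upland: |A| = 9, |A ∩ B| = 8; needs A ⊆ B, i.e. every element of A is in B (|A ∖ B| = 0) — false.
(d) inland: |A| = 5, |A ∩ B| = 2; needs |A ∩ B| > 2 — false.

1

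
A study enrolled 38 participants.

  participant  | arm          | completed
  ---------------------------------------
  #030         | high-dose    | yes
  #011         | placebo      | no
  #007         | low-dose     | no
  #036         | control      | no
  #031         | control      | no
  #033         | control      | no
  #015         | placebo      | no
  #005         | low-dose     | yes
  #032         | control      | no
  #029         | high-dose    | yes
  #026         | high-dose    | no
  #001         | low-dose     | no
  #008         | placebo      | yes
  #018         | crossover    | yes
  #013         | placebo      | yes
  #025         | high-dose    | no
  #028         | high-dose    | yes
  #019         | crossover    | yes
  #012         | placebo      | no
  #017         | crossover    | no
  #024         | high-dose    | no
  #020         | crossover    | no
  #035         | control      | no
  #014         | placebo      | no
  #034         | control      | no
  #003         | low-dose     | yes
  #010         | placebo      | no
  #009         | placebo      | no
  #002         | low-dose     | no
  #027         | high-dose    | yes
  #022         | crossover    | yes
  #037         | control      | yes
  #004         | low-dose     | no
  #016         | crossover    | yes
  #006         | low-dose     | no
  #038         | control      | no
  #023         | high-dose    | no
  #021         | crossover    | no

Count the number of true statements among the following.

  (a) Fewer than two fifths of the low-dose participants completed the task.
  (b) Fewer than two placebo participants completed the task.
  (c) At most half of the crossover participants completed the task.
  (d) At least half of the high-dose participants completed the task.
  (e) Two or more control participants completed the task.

2

(a) low-dose: |A| = 7, |A ∩ B| = 2; needs |A ∩ B| / |A| < 2/5 — true.
(b) placebo: |A| = 8, |A ∩ B| = 2; needs |A ∩ B| < 2 — false.
(c) crossover: |A| = 7, |A ∩ B| = 4; needs |A ∩ B| ≤ |A ∖ B| — false.
(d) high-dose: |A| = 8, |A ∩ B| = 4; needs |A ∩ B| ≥ |A ∖ B| — true.
(e) control: |A| = 8, |A ∩ B| = 1; needs |A ∩ B| ≥ 2 — false.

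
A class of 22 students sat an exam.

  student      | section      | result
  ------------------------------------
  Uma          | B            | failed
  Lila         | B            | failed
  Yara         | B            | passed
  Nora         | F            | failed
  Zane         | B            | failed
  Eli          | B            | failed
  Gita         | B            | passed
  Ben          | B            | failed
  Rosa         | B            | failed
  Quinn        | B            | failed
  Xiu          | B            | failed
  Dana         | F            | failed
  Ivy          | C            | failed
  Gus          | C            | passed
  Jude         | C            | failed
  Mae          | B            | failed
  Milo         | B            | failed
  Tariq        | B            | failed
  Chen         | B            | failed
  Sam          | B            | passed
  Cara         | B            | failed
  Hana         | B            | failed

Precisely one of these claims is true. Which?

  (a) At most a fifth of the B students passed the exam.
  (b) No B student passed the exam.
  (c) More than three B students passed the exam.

|A| = 17, |A ∩ B| = 3, |A ∖ B| = 14.
(a) requires |A ∩ B| / |A| ≤ 1/5: true.
(b) requires A ∩ B = ∅ (|A ∩ B| = 0): false.
(c) requires |A ∩ B| > 3: false.

(a)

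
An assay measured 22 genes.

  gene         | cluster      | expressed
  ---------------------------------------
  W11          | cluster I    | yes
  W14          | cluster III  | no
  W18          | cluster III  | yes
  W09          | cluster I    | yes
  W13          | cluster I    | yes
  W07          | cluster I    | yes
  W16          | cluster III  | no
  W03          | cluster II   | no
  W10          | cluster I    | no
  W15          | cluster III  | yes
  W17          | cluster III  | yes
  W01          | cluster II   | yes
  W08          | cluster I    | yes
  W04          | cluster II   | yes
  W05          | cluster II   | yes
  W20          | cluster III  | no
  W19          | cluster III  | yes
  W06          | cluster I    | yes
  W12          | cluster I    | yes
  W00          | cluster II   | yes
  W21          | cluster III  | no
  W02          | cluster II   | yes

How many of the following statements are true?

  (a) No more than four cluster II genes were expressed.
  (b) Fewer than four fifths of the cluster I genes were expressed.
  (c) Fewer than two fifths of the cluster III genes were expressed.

0

(a) cluster II: |A| = 6, |A ∩ B| = 5; needs |A ∩ B| ≤ 4 — false.
(b) cluster I: |A| = 8, |A ∩ B| = 7; needs |A ∩ B| / |A| < 4/5 — false.
(c) cluster III: |A| = 8, |A ∩ B| = 4; needs |A ∩ B| / |A| < 2/5 — false.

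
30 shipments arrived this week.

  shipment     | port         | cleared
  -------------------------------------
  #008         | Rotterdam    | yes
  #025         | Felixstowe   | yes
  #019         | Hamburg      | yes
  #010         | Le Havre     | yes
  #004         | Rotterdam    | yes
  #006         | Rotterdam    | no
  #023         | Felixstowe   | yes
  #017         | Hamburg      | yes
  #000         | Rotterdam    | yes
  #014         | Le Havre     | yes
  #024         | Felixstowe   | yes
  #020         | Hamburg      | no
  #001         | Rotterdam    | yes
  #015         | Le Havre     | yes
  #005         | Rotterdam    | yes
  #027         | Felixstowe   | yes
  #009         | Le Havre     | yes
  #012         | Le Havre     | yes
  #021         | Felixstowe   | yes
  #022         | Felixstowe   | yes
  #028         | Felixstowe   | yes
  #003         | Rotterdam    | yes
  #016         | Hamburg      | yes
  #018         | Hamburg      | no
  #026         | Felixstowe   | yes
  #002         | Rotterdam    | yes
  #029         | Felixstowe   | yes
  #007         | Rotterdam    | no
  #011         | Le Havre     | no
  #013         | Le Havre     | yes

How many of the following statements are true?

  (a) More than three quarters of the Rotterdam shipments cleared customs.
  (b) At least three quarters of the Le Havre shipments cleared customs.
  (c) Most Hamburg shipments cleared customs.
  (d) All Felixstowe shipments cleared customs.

4

(a) Rotterdam: |A| = 9, |A ∩ B| = 7; needs |A ∩ B| / |A| > 3/4 — true.
(b) Le Havre: |A| = 7, |A ∩ B| = 6; needs |A ∩ B| / |A| ≥ 3/4 — true.
(c) Hamburg: |A| = 5, |A ∩ B| = 3; needs |A ∩ B| > |A ∖ B| — true.
(d) Felixstowe: |A| = 9, |A ∩ B| = 9; needs A ⊆ B, i.e. every element of A is in B (|A ∖ B| = 0) — true.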